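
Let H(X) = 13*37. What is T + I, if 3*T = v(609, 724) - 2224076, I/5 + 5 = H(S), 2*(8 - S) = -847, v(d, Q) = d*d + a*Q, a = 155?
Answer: -577945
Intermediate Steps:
v(d, Q) = d² + 155*Q (v(d, Q) = d*d + 155*Q = d² + 155*Q)
S = 863/2 (S = 8 - ½*(-847) = 8 + 847/2 = 863/2 ≈ 431.50)
H(X) = 481
I = 2380 (I = -25 + 5*481 = -25 + 2405 = 2380)
T = -580325 (T = ((609² + 155*724) - 2224076)/3 = ((370881 + 112220) - 2224076)/3 = (483101 - 2224076)/3 = (⅓)*(-1740975) = -580325)
T + I = -580325 + 2380 = -577945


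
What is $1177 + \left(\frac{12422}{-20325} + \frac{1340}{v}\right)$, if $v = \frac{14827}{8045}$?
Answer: $\frac{573624694681}{301358775} \approx 1903.5$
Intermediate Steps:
$v = \frac{14827}{8045}$ ($v = 14827 \cdot \frac{1}{8045} = \frac{14827}{8045} \approx 1.843$)
$1177 + \left(\frac{12422}{-20325} + \frac{1340}{v}\right) = 1177 + \left(\frac{12422}{-20325} + \frac{1340}{\frac{14827}{8045}}\right) = 1177 + \left(12422 \left(- \frac{1}{20325}\right) + 1340 \cdot \frac{8045}{14827}\right) = 1177 + \left(- \frac{12422}{20325} + \frac{10780300}{14827}\right) = 1177 + \frac{218925416506}{301358775} = \frac{573624694681}{301358775}$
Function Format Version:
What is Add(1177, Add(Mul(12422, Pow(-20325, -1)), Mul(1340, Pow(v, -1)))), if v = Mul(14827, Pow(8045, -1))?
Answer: Rational(573624694681, 301358775) ≈ 1903.5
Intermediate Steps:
v = Rational(14827, 8045) (v = Mul(14827, Rational(1, 8045)) = Rational(14827, 8045) ≈ 1.8430)
Add(1177, Add(Mul(12422, Pow(-20325, -1)), Mul(1340, Pow(v, -1)))) = Add(1177, Add(Mul(12422, Pow(-20325, -1)), Mul(1340, Pow(Rational(14827, 8045), -1)))) = Add(1177, Add(Mul(12422, Rational(-1, 20325)), Mul(1340, Rational(8045, 14827)))) = Add(1177, Add(Rational(-12422, 20325), Rational(10780300, 14827))) = Add(1177, Rational(218925416506, 301358775)) = Rational(573624694681, 301358775)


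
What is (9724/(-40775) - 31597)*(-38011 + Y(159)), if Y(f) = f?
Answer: 48767661306948/40775 ≈ 1.1960e+9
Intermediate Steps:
(9724/(-40775) - 31597)*(-38011 + Y(159)) = (9724/(-40775) - 31597)*(-38011 + 159) = (9724*(-1/40775) - 31597)*(-37852) = (-9724/40775 - 31597)*(-37852) = -1288377399/40775*(-37852) = 48767661306948/40775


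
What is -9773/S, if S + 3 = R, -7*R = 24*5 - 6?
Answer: 68411/135 ≈ 506.75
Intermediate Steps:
R = -114/7 (R = -(24*5 - 6)/7 = -(120 - 6)/7 = -⅐*114 = -114/7 ≈ -16.286)
S = -135/7 (S = -3 - 114/7 = -135/7 ≈ -19.286)
-9773/S = -9773/(-135/7) = -9773*(-7/135) = 68411/135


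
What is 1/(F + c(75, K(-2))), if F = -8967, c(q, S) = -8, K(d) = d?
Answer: -1/8975 ≈ -0.00011142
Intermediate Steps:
1/(F + c(75, K(-2))) = 1/(-8967 - 8) = 1/(-8975) = -1/8975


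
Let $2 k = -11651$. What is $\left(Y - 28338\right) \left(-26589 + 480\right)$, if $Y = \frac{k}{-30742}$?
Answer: $\frac{45490283557569}{61484} \approx 7.3987 \cdot 10^{8}$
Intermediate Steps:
$k = - \frac{11651}{2}$ ($k = \frac{1}{2} \left(-11651\right) = - \frac{11651}{2} \approx -5825.5$)
$Y = \frac{11651}{61484}$ ($Y = - \frac{11651}{2 \left(-30742\right)} = \left(- \frac{11651}{2}\right) \left(- \frac{1}{30742}\right) = \frac{11651}{61484} \approx 0.1895$)
$\left(Y - 28338\right) \left(-26589 + 480\right) = \left(\frac{11651}{61484} - 28338\right) \left(-26589 + 480\right) = \left(- \frac{1742321941}{61484}\right) \left(-26109\right) = \frac{45490283557569}{61484}$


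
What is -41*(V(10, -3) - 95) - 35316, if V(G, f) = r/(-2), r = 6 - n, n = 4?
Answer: -31380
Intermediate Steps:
r = 2 (r = 6 - 1*4 = 6 - 4 = 2)
V(G, f) = -1 (V(G, f) = 2/(-2) = 2*(-½) = -1)
-41*(V(10, -3) - 95) - 35316 = -41*(-1 - 95) - 35316 = -41*(-96) - 35316 = 3936 - 35316 = -31380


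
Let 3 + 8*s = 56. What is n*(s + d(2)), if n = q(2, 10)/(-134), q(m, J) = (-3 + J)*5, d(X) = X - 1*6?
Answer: -735/1072 ≈ -0.68563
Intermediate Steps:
d(X) = -6 + X (d(X) = X - 6 = -6 + X)
q(m, J) = -15 + 5*J
s = 53/8 (s = -3/8 + (⅛)*56 = -3/8 + 7 = 53/8 ≈ 6.6250)
n = -35/134 (n = (-15 + 5*10)/(-134) = (-15 + 50)*(-1/134) = 35*(-1/134) = -35/134 ≈ -0.26119)
n*(s + d(2)) = -35*(53/8 + (-6 + 2))/134 = -35*(53/8 - 4)/134 = -35/134*21/8 = -735/1072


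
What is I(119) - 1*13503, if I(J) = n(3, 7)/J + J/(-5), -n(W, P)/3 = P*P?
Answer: -1149883/85 ≈ -13528.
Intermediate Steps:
n(W, P) = -3*P² (n(W, P) = -3*P*P = -3*P²)
I(J) = -147/J - J/5 (I(J) = (-3*7²)/J + J/(-5) = (-3*49)/J + J*(-⅕) = -147/J - J/5)
I(119) - 1*13503 = (-147/119 - ⅕*119) - 1*13503 = (-147*1/119 - 119/5) - 13503 = (-21/17 - 119/5) - 13503 = -2128/85 - 13503 = -1149883/85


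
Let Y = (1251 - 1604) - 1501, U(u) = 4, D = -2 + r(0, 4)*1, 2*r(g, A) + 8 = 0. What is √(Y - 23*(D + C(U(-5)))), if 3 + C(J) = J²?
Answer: I*√2015 ≈ 44.889*I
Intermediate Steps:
r(g, A) = -4 (r(g, A) = -4 + (½)*0 = -4 + 0 = -4)
D = -6 (D = -2 - 4*1 = -2 - 4 = -6)
C(J) = -3 + J²
Y = -1854 (Y = -353 - 1501 = -1854)
√(Y - 23*(D + C(U(-5)))) = √(-1854 - 23*(-6 + (-3 + 4²))) = √(-1854 - 23*(-6 + (-3 + 16))) = √(-1854 - 23*(-6 + 13)) = √(-1854 - 23*7) = √(-1854 - 161) = √(-2015) = I*√2015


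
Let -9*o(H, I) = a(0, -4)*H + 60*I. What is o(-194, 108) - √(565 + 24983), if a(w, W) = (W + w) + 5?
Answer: -6286/9 - 2*√6387 ≈ -858.28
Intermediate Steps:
a(w, W) = 5 + W + w
o(H, I) = -20*I/3 - H/9 (o(H, I) = -((5 - 4 + 0)*H + 60*I)/9 = -(1*H + 60*I)/9 = -(H + 60*I)/9 = -20*I/3 - H/9)
o(-194, 108) - √(565 + 24983) = (-20/3*108 - ⅑*(-194)) - √(565 + 24983) = (-720 + 194/9) - √25548 = -6286/9 - 2*√6387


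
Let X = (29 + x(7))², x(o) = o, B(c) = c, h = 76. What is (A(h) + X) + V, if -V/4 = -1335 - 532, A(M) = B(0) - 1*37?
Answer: 8727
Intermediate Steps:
X = 1296 (X = (29 + 7)² = 36² = 1296)
A(M) = -37 (A(M) = 0 - 1*37 = 0 - 37 = -37)
V = 7468 (V = -4*(-1335 - 532) = -4*(-1867) = 7468)
(A(h) + X) + V = (-37 + 1296) + 7468 = 1259 + 7468 = 8727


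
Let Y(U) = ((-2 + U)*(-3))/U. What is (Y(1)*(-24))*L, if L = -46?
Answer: 3312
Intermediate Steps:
Y(U) = (6 - 3*U)/U
(Y(1)*(-24))*L = ((-3 + 6/1)*(-24))*(-46) = ((-3 + 6*1)*(-24))*(-46) = ((-3 + 6)*(-24))*(-46) = (3*(-24))*(-46) = -72*(-46) = 3312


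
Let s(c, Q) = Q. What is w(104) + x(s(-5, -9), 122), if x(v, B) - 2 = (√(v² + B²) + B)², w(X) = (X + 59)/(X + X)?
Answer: 6209171/208 + 244*√14965 ≈ 59701.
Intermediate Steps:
w(X) = (59 + X)/(2*X) (w(X) = (59 + X)/((2*X)) = (59 + X)*(1/(2*X)) = (59 + X)/(2*X))
x(v, B) = 2 + (B + √(B² + v²))² (x(v, B) = 2 + (√(v² + B²) + B)² = 2 + (√(B² + v²) + B)² = 2 + (B + √(B² + v²))²)
w(104) + x(s(-5, -9), 122) = (½)*(59 + 104)/104 + (2 + (122 + √(122² + (-9)²))²) = (½)*(1/104)*163 + (2 + (122 + √(14884 + 81))²) = 163/208 + (2 + (122 + √14965)²) = 579/208 + (122 + √14965)²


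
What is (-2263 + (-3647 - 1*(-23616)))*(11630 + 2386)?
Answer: 248167296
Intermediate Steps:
(-2263 + (-3647 - 1*(-23616)))*(11630 + 2386) = (-2263 + (-3647 + 23616))*14016 = (-2263 + 19969)*14016 = 17706*14016 = 248167296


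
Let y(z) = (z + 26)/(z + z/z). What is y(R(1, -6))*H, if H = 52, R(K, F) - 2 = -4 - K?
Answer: -598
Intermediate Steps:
R(K, F) = -2 - K (R(K, F) = 2 + (-4 - K) = -2 - K)
y(z) = (26 + z)/(1 + z) (y(z) = (26 + z)/(z + 1) = (26 + z)/(1 + z))
y(R(1, -6))*H = ((26 + (-2 - 1*1))/(1 + (-2 - 1*1)))*52 = ((26 + (-2 - 1))/(1 + (-2 - 1)))*52 = ((26 - 3)/(1 - 3))*52 = (23/(-2))*52 = -½*23*52 = -23/2*52 = -598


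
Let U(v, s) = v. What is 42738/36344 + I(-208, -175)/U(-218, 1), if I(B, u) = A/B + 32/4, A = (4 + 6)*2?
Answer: 58692573/51499448 ≈ 1.1397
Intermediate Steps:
A = 20 (A = 10*2 = 20)
I(B, u) = 8 + 20/B (I(B, u) = 20/B + 32/4 = 20/B + 32*(¼) = 20/B + 8 = 8 + 20/B)
42738/36344 + I(-208, -175)/U(-218, 1) = 42738/36344 + (8 + 20/(-208))/(-218) = 42738*(1/36344) + (8 + 20*(-1/208))*(-1/218) = 21369/18172 + (8 - 5/52)*(-1/218) = 21369/18172 + (411/52)*(-1/218) = 21369/18172 - 411/11336 = 58692573/51499448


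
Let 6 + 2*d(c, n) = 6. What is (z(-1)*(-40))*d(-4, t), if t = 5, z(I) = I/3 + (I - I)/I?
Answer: 0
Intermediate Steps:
z(I) = I/3 (z(I) = I*(⅓) + 0/I = I/3 + 0 = I/3)
d(c, n) = 0 (d(c, n) = -3 + (½)*6 = -3 + 3 = 0)
(z(-1)*(-40))*d(-4, t) = (((⅓)*(-1))*(-40))*0 = -⅓*(-40)*0 = (40/3)*0 = 0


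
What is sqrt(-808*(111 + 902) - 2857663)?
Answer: 3*I*sqrt(408463) ≈ 1917.3*I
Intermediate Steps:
sqrt(-808*(111 + 902) - 2857663) = sqrt(-808*1013 - 2857663) = sqrt(-818504 - 2857663) = sqrt(-3676167) = 3*I*sqrt(408463)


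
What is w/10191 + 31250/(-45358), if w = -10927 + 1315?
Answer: -125741641/77040563 ≈ -1.6321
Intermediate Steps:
w = -9612
w/10191 + 31250/(-45358) = -9612/10191 + 31250/(-45358) = -9612*1/10191 + 31250*(-1/45358) = -3204/3397 - 15625/22679 = -125741641/77040563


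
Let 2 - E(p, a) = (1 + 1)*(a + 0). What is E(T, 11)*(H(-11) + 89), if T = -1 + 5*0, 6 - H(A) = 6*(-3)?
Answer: -2260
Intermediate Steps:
H(A) = 24 (H(A) = 6 - 6*(-3) = 6 - 1*(-18) = 6 + 18 = 24)
T = -1 (T = -1 + 0 = -1)
E(p, a) = 2 - 2*a (E(p, a) = 2 - (1 + 1)*(a + 0) = 2 - 2*a)
E(T, 11)*(H(-11) + 89) = (2 - 2*11)*(24 + 89) = (2 - 22)*113 = -20*113 = -2260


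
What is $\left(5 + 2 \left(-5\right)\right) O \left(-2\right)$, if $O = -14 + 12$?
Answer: $-20$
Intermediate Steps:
$O = -2$
$\left(5 + 2 \left(-5\right)\right) O \left(-2\right) = \left(5 + 2 \left(-5\right)\right) \left(\left(-2\right) \left(-2\right)\right) = \left(5 - 10\right) 4 = \left(-5\right) 4 = -20$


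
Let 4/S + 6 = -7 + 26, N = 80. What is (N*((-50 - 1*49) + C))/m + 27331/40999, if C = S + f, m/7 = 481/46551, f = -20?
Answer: -33655647211337/256366747 ≈ -1.3128e+5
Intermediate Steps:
S = 4/13 (S = 4/(-6 + (-7 + 26)) = 4/(-6 + 19) = 4/13 ≈ 0.30769)
m = 3367/46551 (m = 7*(481/46551) = 3367/46551 ≈ 0.072329)
C = -256/13 (C = 4/13 - 20 = -256/13 ≈ -19.692)
(N*((-50 - 1*49) + C))/m + 27331/40999 = (80*((-50 - 1*49) - 256/13))/(3367/46551) + 27331/40999 = (80*((-50 - 49) - 256/13))*(46551/3367) + 27331*(1/40999) = (80*(-99 - 256/13))*(46551/3367) + 27331/40999 = (80*(-1543/13))*(46551/3367) + 27331/40999 = -123440/13*46551/3367 + 27331/40999 = -5746255440/43771 + 27331/40999 = -33655647211337/256366747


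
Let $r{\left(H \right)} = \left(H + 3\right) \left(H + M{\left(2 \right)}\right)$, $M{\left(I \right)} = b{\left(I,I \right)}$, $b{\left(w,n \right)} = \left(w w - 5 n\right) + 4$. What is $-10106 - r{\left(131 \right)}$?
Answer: $-27392$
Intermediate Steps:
$b{\left(w,n \right)} = 4 + w^{2} - 5 n$ ($b{\left(w,n \right)} = \left(w^{2} - 5 n\right) + 4 = 4 + w^{2} - 5 n$)
$M{\left(I \right)} = 4 + I^{2} - 5 I$
$r{\left(H \right)} = \left(-2 + H\right) \left(3 + H\right)$ ($r{\left(H \right)} = \left(H + 3\right) \left(H + \left(4 + 2^{2} - 10\right)\right) = \left(3 + H\right) \left(H + \left(4 + 4 - 10\right)\right) = \left(3 + H\right) \left(H - 2\right) = \left(3 + H\right) \left(-2 + H\right) = \left(-2 + H\right) \left(3 + H\right)$)
$-10106 - r{\left(131 \right)} = -10106 - \left(-6 + 131 + 131^{2}\right) = -10106 - \left(-6 + 131 + 17161\right) = -10106 - 17286 = -27392$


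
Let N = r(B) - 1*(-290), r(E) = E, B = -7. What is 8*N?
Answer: 2264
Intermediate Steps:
N = 283 (N = -7 - 1*(-290) = -7 + 290 = 283)
8*N = 8*283 = 2264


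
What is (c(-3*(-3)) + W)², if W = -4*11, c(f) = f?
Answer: 1225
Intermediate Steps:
W = -44
(c(-3*(-3)) + W)² = (-3*(-3) - 44)² = (9 - 44)² = (-35)² = 1225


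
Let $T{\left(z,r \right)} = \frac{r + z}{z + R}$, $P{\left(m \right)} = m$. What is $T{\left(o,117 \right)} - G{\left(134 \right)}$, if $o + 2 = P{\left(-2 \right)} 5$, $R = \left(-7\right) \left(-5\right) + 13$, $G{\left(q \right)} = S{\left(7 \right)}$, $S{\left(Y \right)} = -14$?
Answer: $\frac{203}{12} \approx 16.917$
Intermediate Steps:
$G{\left(q \right)} = -14$
$R = 48$ ($R = 35 + 13 = 48$)
$o = -12$ ($o = -2 - 10 = -12$)
$T{\left(z,r \right)} = \frac{r + z}{48 + z}$ ($T{\left(z,r \right)} = \frac{r + z}{z + 48} = \frac{r + z}{48 + z}$)
$T{\left(o,117 \right)} - G{\left(134 \right)} = \frac{117 - 12}{48 - 12} - -14 = \frac{1}{36} \cdot 105 + 14 = \frac{35}{12} + 14 = \frac{203}{12}$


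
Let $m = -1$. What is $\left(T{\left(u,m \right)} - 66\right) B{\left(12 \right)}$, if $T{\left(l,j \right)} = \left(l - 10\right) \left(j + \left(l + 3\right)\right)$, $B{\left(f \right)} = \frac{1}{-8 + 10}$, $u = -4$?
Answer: $-19$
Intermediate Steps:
$B{\left(f \right)} = \frac{1}{2}$
$T{\left(l,j \right)} = \left(-10 + l\right) \left(3 + j + l\right)$ ($T{\left(l,j \right)} = \left(-10 + l\right) \left(j + \left(3 + l\right)\right) = \left(-10 + l\right) \left(3 + j + l\right)$)
$\left(T{\left(u,m \right)} - 66\right) B{\left(12 \right)} = \left(\left(-30 + \left(-4\right)^{2} - -10 - -28 - -4\right) - 66\right) \frac{1}{2} = \left(\left(-30 + 16 + 10 + 28 + 4\right) - 66\right) \frac{1}{2} = \left(28 - 66\right) \frac{1}{2} = \left(-38\right) \frac{1}{2} = -19$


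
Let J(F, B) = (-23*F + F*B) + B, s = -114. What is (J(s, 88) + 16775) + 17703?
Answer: 27156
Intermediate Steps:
J(F, B) = B - 23*F + B*F (J(F, B) = (-23*F + B*F) + B = B - 23*F + B*F)
(J(s, 88) + 16775) + 17703 = ((88 - 23*(-114) + 88*(-114)) + 16775) + 17703 = ((88 + 2622 - 10032) + 16775) + 17703 = (-7322 + 16775) + 17703 = 9453 + 17703 = 27156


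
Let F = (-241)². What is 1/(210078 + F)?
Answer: 1/268159 ≈ 3.7291e-6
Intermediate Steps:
F = 58081
1/(210078 + F) = 1/(210078 + 58081) = 1/268159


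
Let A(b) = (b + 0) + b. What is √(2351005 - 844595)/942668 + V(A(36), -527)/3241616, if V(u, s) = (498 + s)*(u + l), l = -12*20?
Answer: 87/57886 + √1506410/942668 ≈ 0.0028050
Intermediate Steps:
l = -240
A(b) = 2*b (A(b) = b + b = 2*b)
V(u, s) = (-240 + u)*(498 + s) (V(u, s) = (498 + s)*(u - 240) = (498 + s)*(-240 + u) = (-240 + u)*(498 + s))
√(2351005 - 844595)/942668 + V(A(36), -527)/3241616 = √(2351005 - 844595)/942668 + (-119520 - 240*(-527) + 498*(2*36) - 1054*36)/3241616 = √1506410*(1/942668) + (-119520 + 126480 + 498*72 - 527*72)*(1/3241616) = √1506410/942668 + (-119520 + 126480 + 35856 - 37944)*(1/3241616) = √1506410/942668 + 4872*(1/3241616) = √1506410/942668 + 87/57886 = 87/57886 + √1506410/942668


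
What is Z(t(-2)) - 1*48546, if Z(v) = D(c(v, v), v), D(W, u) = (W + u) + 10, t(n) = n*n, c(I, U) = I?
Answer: -48528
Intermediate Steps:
t(n) = n²
D(W, u) = 10 + W + u
Z(v) = 10 + 2*v (Z(v) = 10 + v + v = 10 + 2*v)
Z(t(-2)) - 1*48546 = (10 + 2*(-2)²) - 1*48546 = (10 + 2*4) - 48546 = (10 + 8) - 48546 = 18 - 48546 = -48528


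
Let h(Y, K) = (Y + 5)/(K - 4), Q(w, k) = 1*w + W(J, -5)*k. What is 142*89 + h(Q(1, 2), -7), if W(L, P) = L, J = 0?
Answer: 139012/11 ≈ 12637.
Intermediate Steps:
Q(w, k) = w (Q(w, k) = 1*w + 0*k = w + 0 = w)
h(Y, K) = (5 + Y)/(-4 + K)
142*89 + h(Q(1, 2), -7) = 142*89 + (5 + 1)/(-4 - 7) = 12638 + 6/(-11) = 12638 - 1/11*6 = 12638 - 6/11 = 139012/11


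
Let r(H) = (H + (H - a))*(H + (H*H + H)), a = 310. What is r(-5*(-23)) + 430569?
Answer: -645831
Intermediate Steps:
r(H) = (-310 + 2*H)*(H**2 + 2*H) (r(H) = (H + (H - 1*310))*(H + (H*H + H)) = (H + (H - 310))*(H + (H**2 + H)) = (H + (-310 + H))*(H + (H + H**2)) = (-310 + 2*H)*(H**2 + 2*H))
r(-5*(-23)) + 430569 = 2*(-5*(-23))*(-310 + (-5*(-23))**2 - (-765)*(-23)) + 430569 = 2*115*(-310 + 115**2 - 153*115) + 430569 = 2*115*(-310 + 13225 - 17595) + 430569 = 2*115*(-4680) + 430569 = -1076400 + 430569 = -645831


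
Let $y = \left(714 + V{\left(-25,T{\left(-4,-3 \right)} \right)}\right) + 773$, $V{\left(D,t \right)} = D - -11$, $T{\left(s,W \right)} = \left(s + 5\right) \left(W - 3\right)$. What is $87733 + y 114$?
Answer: $255655$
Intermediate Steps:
$T{\left(s,W \right)} = \left(-3 + W\right) \left(5 + s\right)$ ($T{\left(s,W \right)} = \left(5 + s\right) \left(-3 + W\right) = \left(-3 + W\right) \left(5 + s\right)$)
$V{\left(D,t \right)} = 11 + D$ ($V{\left(D,t \right)} = D + 11 = 11 + D$)
$y = 1473$ ($y = \left(714 + \left(11 - 25\right)\right) + 773 = \left(714 - 14\right) + 773 = 700 + 773 = 1473$)
$87733 + y 114 = 87733 + 1473 \cdot 114 = 87733 + 167922 = 255655$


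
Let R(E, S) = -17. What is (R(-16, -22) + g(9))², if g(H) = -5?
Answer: 484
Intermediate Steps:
(R(-16, -22) + g(9))² = (-17 - 5)² = (-22)² = 484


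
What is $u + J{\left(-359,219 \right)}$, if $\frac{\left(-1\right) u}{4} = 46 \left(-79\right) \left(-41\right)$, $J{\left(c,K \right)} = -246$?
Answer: $-596222$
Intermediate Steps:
$u = -595976$ ($u = - 4 \cdot 46 \left(-79\right) \left(-41\right) = - 4 \left(\left(-3634\right) \left(-41\right)\right) = \left(-4\right) 148994 = -595976$)
$u + J{\left(-359,219 \right)} = -595976 - 246 = -596222$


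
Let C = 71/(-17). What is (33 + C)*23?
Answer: 11270/17 ≈ 662.94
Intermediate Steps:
C = -71/17 (C = 71*(-1/17) = -71/17 ≈ -4.1765)
(33 + C)*23 = (33 - 71/17)*23 = (490/17)*23 = 11270/17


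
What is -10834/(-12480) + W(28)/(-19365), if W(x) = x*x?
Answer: 2222401/2685280 ≈ 0.82762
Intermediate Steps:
W(x) = x²
-10834/(-12480) + W(28)/(-19365) = -10834/(-12480) + 28²/(-19365) = -10834*(-1/12480) + 784*(-1/19365) = 5417/6240 - 784/19365 = 2222401/2685280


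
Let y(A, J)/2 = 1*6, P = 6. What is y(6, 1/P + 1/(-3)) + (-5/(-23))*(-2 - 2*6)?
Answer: 206/23 ≈ 8.9565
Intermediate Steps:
y(A, J) = 12 (y(A, J) = 2*(1*6) = 2*6 = 12)
y(6, 1/P + 1/(-3)) + (-5/(-23))*(-2 - 2*6) = 12 + (-5/(-23))*(-2 - 2*6) = 12 + (-5*(-1/23))*(-2 - 12) = 12 + (5/23)*(-14) = 12 - 70/23 = 206/23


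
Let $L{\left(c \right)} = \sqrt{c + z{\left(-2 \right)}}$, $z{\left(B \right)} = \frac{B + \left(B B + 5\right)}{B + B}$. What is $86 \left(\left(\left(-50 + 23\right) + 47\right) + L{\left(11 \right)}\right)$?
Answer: $1720 + 43 \sqrt{37} \approx 1981.6$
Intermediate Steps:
$z{\left(B \right)} = \frac{5 + B + B^{2}}{2 B}$ ($z{\left(B \right)} = \frac{B + \left(B^{2} + 5\right)}{2 B} = \left(B + \left(5 + B^{2}\right)\right) \frac{1}{2 B} = \left(5 + B + B^{2}\right) \frac{1}{2 B} = \frac{5 + B + B^{2}}{2 B}$)
$L{\left(c \right)} = \sqrt{- \frac{7}{4} + c}$ ($L{\left(c \right)} = \sqrt{c + \frac{5 - 2 \left(1 - 2\right)}{2 \left(-2\right)}} = \sqrt{c + \frac{1}{2} \left(- \frac{1}{2}\right) \left(5 - -2\right)} = \sqrt{c + \frac{1}{2} \left(- \frac{1}{2}\right) \left(5 + 2\right)} = \sqrt{c + \frac{1}{2} \left(- \frac{1}{2}\right) 7} = \sqrt{c - \frac{7}{4}} = \sqrt{- \frac{7}{4} + c}$)
$86 \left(\left(\left(-50 + 23\right) + 47\right) + L{\left(11 \right)}\right) = 86 \left(\left(\left(-50 + 23\right) + 47\right) + \frac{\sqrt{-7 + 4 \cdot 11}}{2}\right) = 86 \left(\left(-27 + 47\right) + \frac{\sqrt{-7 + 44}}{2}\right) = 86 \left(20 + \frac{\sqrt{37}}{2}\right) = 1720 + 43 \sqrt{37}$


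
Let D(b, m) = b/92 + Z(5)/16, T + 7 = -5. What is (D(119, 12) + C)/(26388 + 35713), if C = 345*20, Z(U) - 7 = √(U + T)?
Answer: 2539837/22853168 + I*√7/993616 ≈ 0.11114 + 2.6627e-6*I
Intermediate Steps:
T = -12 (T = -7 - 5 = -12)
Z(U) = 7 + √(-12 + U) (Z(U) = 7 + √(U - 12) = 7 + √(-12 + U))
D(b, m) = 7/16 + b/92 + I*√7/16 (D(b, m) = b/92 + (7 + √(-12 + 5))/16 = b*(1/92) + (7 + √(-7))*(1/16) = b/92 + (7 + I*√7)*(1/16) = b/92 + (7/16 + I*√7/16) = 7/16 + b/92 + I*√7/16)
C = 6900
(D(119, 12) + C)/(26388 + 35713) = ((7/16 + (1/92)*119 + I*√7/16) + 6900)/(26388 + 35713) = ((7/16 + 119/92 + I*√7/16) + 6900)/62101 = ((637/368 + I*√7/16) + 6900)*(1/62101) = (2539837/368 + I*√7/16)*(1/62101) = 2539837/22853168 + I*√7/993616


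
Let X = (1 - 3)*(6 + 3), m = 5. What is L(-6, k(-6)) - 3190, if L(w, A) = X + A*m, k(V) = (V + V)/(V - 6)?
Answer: -3203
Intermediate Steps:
X = -18 (X = -2*9 = -18)
k(V) = 2*V/(-6 + V) (k(V) = (2*V)/(-6 + V) = 2*V/(-6 + V))
L(w, A) = -18 + 5*A (L(w, A) = -18 + A*5 = -18 + 5*A)
L(-6, k(-6)) - 3190 = (-18 + 5*(2*(-6)/(-6 - 6))) - 3190 = (-18 + 5*(2*(-6)/(-12))) - 3190 = (-18 + 5*(2*(-6)*(-1/12))) - 3190 = (-18 + 5*1) - 3190 = (-18 + 5) - 3190 = -13 - 3190 = -3203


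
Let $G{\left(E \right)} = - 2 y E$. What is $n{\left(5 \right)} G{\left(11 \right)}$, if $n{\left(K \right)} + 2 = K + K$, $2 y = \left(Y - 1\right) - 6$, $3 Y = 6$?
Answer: $440$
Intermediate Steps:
$Y = 2$ ($Y = \frac{1}{3} \cdot 6 = 2$)
$y = - \frac{5}{2}$ ($y = \frac{\left(2 - 1\right) - 6}{2} = \frac{1 - 6}{2} = \frac{1}{2} \left(-5\right) = - \frac{5}{2} \approx -2.5$)
$G{\left(E \right)} = 5 E$ ($G{\left(E \right)} = \left(-2\right) \left(- \frac{5}{2}\right) E = 5 E$)
$n{\left(K \right)} = -2 + 2 K$ ($n{\left(K \right)} = -2 + \left(K + K\right) = -2 + 2 K$)
$n{\left(5 \right)} G{\left(11 \right)} = \left(-2 + 2 \cdot 5\right) 5 \cdot 11 = \left(-2 + 10\right) 55 = 8 \cdot 55 = 440$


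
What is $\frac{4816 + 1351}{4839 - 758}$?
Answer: $\frac{881}{583} \approx 1.5111$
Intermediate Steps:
$\frac{4816 + 1351}{4839 - 758} = \frac{6167}{4081} = 6167 \cdot \frac{1}{4081} = \frac{881}{583}$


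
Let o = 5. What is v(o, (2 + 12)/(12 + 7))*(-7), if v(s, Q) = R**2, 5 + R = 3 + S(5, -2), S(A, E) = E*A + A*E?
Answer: -3388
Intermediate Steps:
S(A, E) = 2*A*E (S(A, E) = A*E + A*E = 2*A*E)
R = -22 (R = -5 + (3 + 2*5*(-2)) = -5 + (3 - 20) = -5 - 17 = -22)
v(s, Q) = 484 (v(s, Q) = (-22)**2 = 484)
v(o, (2 + 12)/(12 + 7))*(-7) = 484*(-7) = -3388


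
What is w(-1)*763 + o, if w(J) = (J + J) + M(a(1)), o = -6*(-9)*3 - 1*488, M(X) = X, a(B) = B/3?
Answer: -4793/3 ≈ -1597.7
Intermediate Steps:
a(B) = B/3 (a(B) = B*(1/3) = B/3)
o = -326 (o = 54*3 - 488 = 162 - 488 = -326)
w(J) = 1/3 + 2*J (w(J) = (J + J) + (1/3)*1 = 2*J + 1/3 = 1/3 + 2*J)
w(-1)*763 + o = (1/3 + 2*(-1))*763 - 326 = (1/3 - 2)*763 - 326 = -5/3*763 - 326 = -3815/3 - 326 = -4793/3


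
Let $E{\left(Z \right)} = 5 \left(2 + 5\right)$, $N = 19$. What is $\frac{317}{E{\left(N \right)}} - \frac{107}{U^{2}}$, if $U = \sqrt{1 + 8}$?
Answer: $- \frac{892}{315} \approx -2.8317$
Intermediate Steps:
$U = 3$ ($U = \sqrt{9} = 3$)
$E{\left(Z \right)} = 35$ ($E{\left(Z \right)} = 5 \cdot 7 = 35$)
$\frac{317}{E{\left(N \right)}} - \frac{107}{U^{2}} = \frac{317}{35} - \frac{107}{3^{2}} = 317 \cdot \frac{1}{35} - \frac{107}{9} = \frac{317}{35} - \frac{107}{9} = - \frac{892}{315}$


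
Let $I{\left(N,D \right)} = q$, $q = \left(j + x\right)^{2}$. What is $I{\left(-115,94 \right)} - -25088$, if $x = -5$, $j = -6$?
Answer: $25209$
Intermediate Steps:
$q = 121$ ($q = \left(-6 - 5\right)^{2} = \left(-11\right)^{2} = 121$)
$I{\left(N,D \right)} = 121$
$I{\left(-115,94 \right)} - -25088 = 121 - -25088 = 121 + 25088 = 25209$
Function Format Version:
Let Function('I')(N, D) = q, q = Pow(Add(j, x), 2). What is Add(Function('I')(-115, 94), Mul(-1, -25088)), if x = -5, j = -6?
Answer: 25209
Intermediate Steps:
q = 121 (q = Pow(Add(-6, -5), 2) = Pow(-11, 2) = 121)
Function('I')(N, D) = 121
Add(Function('I')(-115, 94), Mul(-1, -25088)) = Add(121, Mul(-1, -25088)) = Add(121, 25088) = 25209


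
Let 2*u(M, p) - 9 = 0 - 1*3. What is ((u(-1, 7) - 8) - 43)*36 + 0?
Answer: -1728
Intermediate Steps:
u(M, p) = 3 (u(M, p) = 9/2 + (0 - 1*3)/2 = 9/2 + (0 - 3)/2 = 9/2 + (½)*(-3) = 9/2 - 3/2 = 3)
((u(-1, 7) - 8) - 43)*36 + 0 = ((3 - 8) - 43)*36 + 0 = (-5 - 43)*36 + 0 = -48*36 + 0 = -1728 + 0 = -1728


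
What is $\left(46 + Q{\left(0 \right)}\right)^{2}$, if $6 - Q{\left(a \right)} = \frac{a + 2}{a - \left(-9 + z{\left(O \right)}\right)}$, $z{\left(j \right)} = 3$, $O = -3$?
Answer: $\frac{24025}{9} \approx 2669.4$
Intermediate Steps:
$Q{\left(a \right)} = 6 - \frac{2 + a}{6 + a}$ ($Q{\left(a \right)} = 6 - \frac{a + 2}{a + \left(\left(-3\right)^{2} - 3\right)} = 6 - \frac{2 + a}{a + \left(9 - 3\right)} = 6 - \frac{2 + a}{a + 6} = 6 - \frac{2 + a}{6 + a}$)
$\left(46 + Q{\left(0 \right)}\right)^{2} = \left(46 + \frac{34 + 5 \cdot 0}{6 + 0}\right)^{2} = \left(46 + \frac{34 + 0}{6}\right)^{2} = \left(46 + \frac{1}{6} \cdot 34\right)^{2} = \left(46 + \frac{17}{3}\right)^{2} = \left(\frac{155}{3}\right)^{2} = \frac{24025}{9}$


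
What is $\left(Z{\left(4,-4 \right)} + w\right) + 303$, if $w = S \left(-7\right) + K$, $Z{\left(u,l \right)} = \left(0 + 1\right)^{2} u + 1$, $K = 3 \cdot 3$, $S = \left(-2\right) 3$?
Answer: $359$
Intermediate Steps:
$S = -6$
$K = 9$
$Z{\left(u,l \right)} = 1 + u$ ($Z{\left(u,l \right)} = 1^{2} u + 1 = 1 u + 1 = u + 1 = 1 + u$)
$w = 51$ ($w = \left(-6\right) \left(-7\right) + 9 = 42 + 9 = 51$)
$\left(Z{\left(4,-4 \right)} + w\right) + 303 = \left(\left(1 + 4\right) + 51\right) + 303 = \left(5 + 51\right) + 303 = 56 + 303 = 359$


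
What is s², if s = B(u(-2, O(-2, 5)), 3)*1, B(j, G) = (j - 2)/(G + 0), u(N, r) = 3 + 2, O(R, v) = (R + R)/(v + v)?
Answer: 1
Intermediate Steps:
O(R, v) = R/v (O(R, v) = (2*R)/((2*v)) = (2*R)*(1/(2*v)) = R/v)
u(N, r) = 5
B(j, G) = (-2 + j)/G
s = 1 (s = ((-2 + 5)/3)*1 = ((⅓)*3)*1 = 1*1 = 1)
s² = 1² = 1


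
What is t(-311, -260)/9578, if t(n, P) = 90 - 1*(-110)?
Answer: 100/4789 ≈ 0.020881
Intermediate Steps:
t(n, P) = 200 (t(n, P) = 90 + 110 = 200)
t(-311, -260)/9578 = 200/9578 = 200*(1/9578) = 100/4789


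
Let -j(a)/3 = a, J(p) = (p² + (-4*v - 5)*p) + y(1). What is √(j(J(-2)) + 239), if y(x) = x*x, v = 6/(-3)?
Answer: 11*√2 ≈ 15.556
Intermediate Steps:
v = -2 (v = 6*(-⅓) = -2)
y(x) = x²
J(p) = 1 + p² + 3*p (J(p) = (p² + (-4*(-2) - 5)*p) + 1² = (p² + (8 - 5)*p) + 1 = (p² + 3*p) + 1 = 1 + p² + 3*p)
j(a) = -3*a
√(j(J(-2)) + 239) = √(-3*(1 + (-2)² + 3*(-2)) + 239) = √(-3*(1 + 4 - 6) + 239) = √(-3*(-1) + 239) = √(3 + 239) = √242 = 11*√2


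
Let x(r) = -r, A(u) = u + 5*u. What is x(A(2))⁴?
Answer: 20736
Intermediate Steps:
A(u) = 6*u
x(A(2))⁴ = (-6*2)⁴ = (-1*12)⁴ = (-12)⁴ = 20736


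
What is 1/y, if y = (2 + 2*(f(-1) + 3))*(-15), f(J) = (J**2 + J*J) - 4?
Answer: -1/60 ≈ -0.016667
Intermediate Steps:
f(J) = -4 + 2*J**2 (f(J) = (J**2 + J**2) - 4 = 2*J**2 - 4 = -4 + 2*J**2)
y = -60 (y = (2 + 2*((-4 + 2*(-1)**2) + 3))*(-15) = (2 + 2*((-4 + 2*1) + 3))*(-15) = (2 + 2*((-4 + 2) + 3))*(-15) = (2 + 2*(-2 + 3))*(-15) = (2 + 2*1)*(-15) = (2 + 2)*(-15) = 4*(-15) = -60)
1/y = 1/(-60) = -1/60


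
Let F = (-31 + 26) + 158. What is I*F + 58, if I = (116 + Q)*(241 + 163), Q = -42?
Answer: 4574146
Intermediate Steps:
F = 153 (F = -5 + 158 = 153)
I = 29896 (I = (116 - 42)*(241 + 163) = 74*404 = 29896)
I*F + 58 = 29896*153 + 58 = 4574088 + 58 = 4574146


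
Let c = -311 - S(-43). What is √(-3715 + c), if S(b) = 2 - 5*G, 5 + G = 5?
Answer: 2*I*√1007 ≈ 63.467*I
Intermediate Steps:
G = 0 (G = -5 + 5 = 0)
S(b) = 2 (S(b) = 2 - 5*0 = 2 + 0 = 2)
c = -313 (c = -311 - 1*2 = -311 - 2 = -313)
√(-3715 + c) = √(-3715 - 313) = √(-4028) = 2*I*√1007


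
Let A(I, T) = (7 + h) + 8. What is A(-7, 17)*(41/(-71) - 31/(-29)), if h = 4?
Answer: 19228/2059 ≈ 9.3385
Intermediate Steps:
A(I, T) = 19 (A(I, T) = (7 + 4) + 8 = 11 + 8 = 19)
A(-7, 17)*(41/(-71) - 31/(-29)) = 19*(41/(-71) - 31/(-29)) = 19*(41*(-1/71) - 31*(-1/29)) = 19*(-41/71 + 31/29) = 19*(1012/2059) = 19228/2059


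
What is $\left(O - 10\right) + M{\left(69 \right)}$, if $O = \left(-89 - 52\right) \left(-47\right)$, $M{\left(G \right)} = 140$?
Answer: $6757$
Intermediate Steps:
$O = 6627$ ($O = \left(-141\right) \left(-47\right) = 6627$)
$\left(O - 10\right) + M{\left(69 \right)} = \left(6627 - 10\right) + 140 = 6617 + 140 = 6757$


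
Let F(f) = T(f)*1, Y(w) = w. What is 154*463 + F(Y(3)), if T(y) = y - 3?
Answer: 71302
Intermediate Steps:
T(y) = -3 + y
F(f) = -3 + f (F(f) = (-3 + f)*1 = -3 + f)
154*463 + F(Y(3)) = 154*463 + (-3 + 3) = 71302 + 0 = 71302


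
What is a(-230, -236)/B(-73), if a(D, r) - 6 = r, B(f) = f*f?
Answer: -230/5329 ≈ -0.043160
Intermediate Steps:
B(f) = f²
a(D, r) = 6 + r
a(-230, -236)/B(-73) = (6 - 236)/((-73)²) = -230/5329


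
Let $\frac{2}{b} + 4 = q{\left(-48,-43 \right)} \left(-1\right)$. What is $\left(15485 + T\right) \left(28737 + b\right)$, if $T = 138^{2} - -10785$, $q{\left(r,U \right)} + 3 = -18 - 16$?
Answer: $\frac{42972308422}{33} \approx 1.3022 \cdot 10^{9}$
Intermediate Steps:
$q{\left(r,U \right)} = -37$ ($q{\left(r,U \right)} = -3 - 34 = -37$)
$b = \frac{2}{33}$ ($b = \frac{2}{-4 - -37} = \frac{2}{-4 + 37} = \frac{2}{33} \approx 0.060606$)
$T = 29829$ ($T = 19044 + 10785 = 29829$)
$\left(15485 + T\right) \left(28737 + b\right) = \left(15485 + 29829\right) \left(28737 + \frac{2}{33}\right) = 45314 \cdot \frac{948323}{33} = \frac{42972308422}{33}$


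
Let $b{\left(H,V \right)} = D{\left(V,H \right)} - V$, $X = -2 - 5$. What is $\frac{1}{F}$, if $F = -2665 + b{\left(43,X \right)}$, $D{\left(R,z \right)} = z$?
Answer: $- \frac{1}{2615} \approx -0.00038241$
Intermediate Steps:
$X = -7$ ($X = -2 - 5 = -7$)
$b{\left(H,V \right)} = H - V$
$F = -2615$ ($F = -2665 + \left(43 - -7\right) = -2665 + \left(43 + 7\right) = -2665 + 50 = -2615$)
$\frac{1}{F} = \frac{1}{-2615} = - \frac{1}{2615}$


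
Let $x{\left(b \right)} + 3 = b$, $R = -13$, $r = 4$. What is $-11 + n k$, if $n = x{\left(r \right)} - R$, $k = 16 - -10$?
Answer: $353$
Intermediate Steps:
$x{\left(b \right)} = -3 + b$
$k = 26$ ($k = 16 + 10 = 26$)
$n = 14$ ($n = \left(-3 + 4\right) - -13 = 1 + 13 = 14$)
$-11 + n k = -11 + 14 \cdot 26 = -11 + 364 = 353$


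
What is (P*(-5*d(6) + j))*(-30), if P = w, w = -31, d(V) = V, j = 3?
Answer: -25110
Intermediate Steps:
P = -31
(P*(-5*d(6) + j))*(-30) = -31*(-5*6 + 3)*(-30) = -31*(-30 + 3)*(-30) = -31*(-27)*(-30) = 837*(-30) = -25110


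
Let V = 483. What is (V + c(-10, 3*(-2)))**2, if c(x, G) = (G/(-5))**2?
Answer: 146676321/625 ≈ 2.3468e+5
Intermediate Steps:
c(x, G) = G**2/25 (c(x, G) = (G*(-1/5))**2 = (-G/5)**2 = G**2/25)
(V + c(-10, 3*(-2)))**2 = (483 + (3*(-2))**2/25)**2 = (483 + (1/25)*(-6)**2)**2 = (483 + (1/25)*36)**2 = (483 + 36/25)**2 = (12111/25)**2 = 146676321/625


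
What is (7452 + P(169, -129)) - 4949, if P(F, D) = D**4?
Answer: 276925384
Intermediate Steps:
(7452 + P(169, -129)) - 4949 = (7452 + (-129)**4) - 4949 = (7452 + 276922881) - 4949 = 276930333 - 4949 = 276925384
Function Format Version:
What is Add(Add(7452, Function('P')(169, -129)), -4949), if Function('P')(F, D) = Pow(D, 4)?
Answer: 276925384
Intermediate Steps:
Add(Add(7452, Function('P')(169, -129)), -4949) = Add(Add(7452, Pow(-129, 4)), -4949) = Add(Add(7452, 276922881), -4949) = Add(276930333, -4949) = 276925384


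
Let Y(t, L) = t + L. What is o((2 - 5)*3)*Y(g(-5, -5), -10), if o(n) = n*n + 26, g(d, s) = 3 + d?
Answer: -1284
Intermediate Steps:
Y(t, L) = L + t
o(n) = 26 + n² (o(n) = n² + 26 = 26 + n²)
o((2 - 5)*3)*Y(g(-5, -5), -10) = (26 + ((2 - 5)*3)²)*(-10 + (3 - 5)) = (26 + (-3*3)²)*(-10 - 2) = (26 + (-9)²)*(-12) = (26 + 81)*(-12) = 107*(-12) = -1284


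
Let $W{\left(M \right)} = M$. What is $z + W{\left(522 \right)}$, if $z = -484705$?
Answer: $-484183$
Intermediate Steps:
$z + W{\left(522 \right)} = -484705 + 522 = -484183$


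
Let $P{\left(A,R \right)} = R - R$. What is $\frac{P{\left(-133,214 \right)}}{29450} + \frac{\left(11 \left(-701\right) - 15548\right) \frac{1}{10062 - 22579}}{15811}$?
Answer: $\frac{23259}{197906287} \approx 0.00011753$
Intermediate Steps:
$P{\left(A,R \right)} = 0$
$\frac{P{\left(-133,214 \right)}}{29450} + \frac{\left(11 \left(-701\right) - 15548\right) \frac{1}{10062 - 22579}}{15811} = \frac{0}{29450} + \frac{\left(11 \left(-701\right) - 15548\right) \frac{1}{10062 - 22579}}{15811} = 0 \cdot \frac{1}{29450} + \frac{-7711 - 15548}{-12517} \cdot \frac{1}{15811} = 0 + \left(-23259\right) \left(- \frac{1}{12517}\right) \frac{1}{15811} = 0 + \frac{23259}{12517} \cdot \frac{1}{15811} = 0 + \frac{23259}{197906287} = \frac{23259}{197906287}$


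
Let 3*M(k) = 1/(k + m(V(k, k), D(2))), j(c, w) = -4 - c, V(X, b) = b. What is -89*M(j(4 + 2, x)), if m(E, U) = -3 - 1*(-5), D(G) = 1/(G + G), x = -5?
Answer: 89/24 ≈ 3.7083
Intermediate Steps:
D(G) = 1/(2*G)
m(E, U) = 2 (m(E, U) = -3 + 5 = 2)
M(k) = 1/(3*(2 + k)) (M(k) = 1/(3*(k + 2)) = 1/(3*(2 + k)))
-89*M(j(4 + 2, x)) = -89/(3*(2 + (-4 - (4 + 2)))) = -89/(3*(2 + (-4 - 1*6))) = -89/(3*(2 + (-4 - 6))) = -89/(3*(2 - 10)) = -89/(3*(-8)) = -89*(-1)/(3*8) = -89*(-1/24) = 89/24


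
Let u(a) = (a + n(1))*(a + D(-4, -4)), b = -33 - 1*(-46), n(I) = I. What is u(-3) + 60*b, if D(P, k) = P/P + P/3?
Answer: 2360/3 ≈ 786.67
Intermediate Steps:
D(P, k) = 1 + P/3 (D(P, k) = 1 + P*(⅓) = 1 + P/3)
b = 13 (b = -33 + 46 = 13)
u(a) = (1 + a)*(-⅓ + a) (u(a) = (a + 1)*(a + (1 + (⅓)*(-4))) = (1 + a)*(a + (1 - 4/3)) = (1 + a)*(a - ⅓) = (1 + a)*(-⅓ + a))
u(-3) + 60*b = (-⅓ + (-3)² + (⅔)*(-3)) + 60*13 = (-⅓ + 9 - 2) + 780 = 20/3 + 780 = 2360/3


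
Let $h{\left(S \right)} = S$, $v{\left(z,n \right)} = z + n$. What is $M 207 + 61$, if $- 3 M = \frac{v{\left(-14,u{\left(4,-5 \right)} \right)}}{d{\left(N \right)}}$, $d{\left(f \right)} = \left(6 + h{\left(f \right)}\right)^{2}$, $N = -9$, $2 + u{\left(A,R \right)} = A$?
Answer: $153$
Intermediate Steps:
$u{\left(A,R \right)} = -2 + A$
$v{\left(z,n \right)} = n + z$
$d{\left(f \right)} = \left(6 + f\right)^{2}$
$M = \frac{4}{9}$ ($M = - \frac{\left(\left(-2 + 4\right) - 14\right) \frac{1}{\left(6 - 9\right)^{2}}}{3} = - \frac{\left(2 - 14\right) \frac{1}{\left(-3\right)^{2}}}{3} = - \frac{\left(-12\right) \frac{1}{9}}{3} = \left(- \frac{1}{3}\right) \left(- \frac{4}{3}\right) = \frac{4}{9} \approx 0.44444$)
$M 207 + 61 = \frac{4}{9} \cdot 207 + 61 = 92 + 61 = 153$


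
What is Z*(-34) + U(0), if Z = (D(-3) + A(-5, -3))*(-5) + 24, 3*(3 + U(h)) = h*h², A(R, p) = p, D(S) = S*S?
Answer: 201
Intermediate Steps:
D(S) = S²
U(h) = -3 + h³/3 (U(h) = -3 + (h*h²)/3 = -3 + h³/3)
Z = -6 (Z = ((-3)² - 3)*(-5) + 24 = (9 - 3)*(-5) + 24 = 6*(-5) + 24 = -30 + 24 = -6)
Z*(-34) + U(0) = -6*(-34) + (-3 + (⅓)*0³) = 204 + (-3 + (⅓)*0) = 204 + (-3 + 0) = 204 - 3 = 201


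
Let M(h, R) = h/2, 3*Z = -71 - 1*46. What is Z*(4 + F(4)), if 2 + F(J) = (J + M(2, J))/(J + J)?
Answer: -819/8 ≈ -102.38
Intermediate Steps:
Z = -39 (Z = (-71 - 1*46)/3 = (-71 - 46)/3 = (⅓)*(-117) = -39)
M(h, R) = h/2 (M(h, R) = h*(½) = h/2)
F(J) = -2 + (1 + J)/(2*J) (F(J) = -2 + (J + (½)*2)/(J + J) = -2 + (J + 1)/((2*J)) = -2 + (1 + J)*(1/(2*J)) = -2 + (1 + J)/(2*J))
Z*(4 + F(4)) = -39*(4 + (½)*(1 - 3*4)/4) = -39*(4 + (½)*(¼)*(1 - 12)) = -39*(4 + (½)*(¼)*(-11)) = -39*(4 - 11/8) = -39*21/8 = -819/8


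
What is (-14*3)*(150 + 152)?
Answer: -12684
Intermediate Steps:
(-14*3)*(150 + 152) = -42*302 = -12684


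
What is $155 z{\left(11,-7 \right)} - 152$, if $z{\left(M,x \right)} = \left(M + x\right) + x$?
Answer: $-617$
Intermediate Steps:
$z{\left(M,x \right)} = M + 2 x$
$155 z{\left(11,-7 \right)} - 152 = 155 \left(11 + 2 \left(-7\right)\right) - 152 = 155 \left(11 - 14\right) - 152 = 155 \left(-3\right) - 152 = -465 - 152 = -617$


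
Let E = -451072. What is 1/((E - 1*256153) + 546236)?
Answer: -1/160989 ≈ -6.2116e-6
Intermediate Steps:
1/((E - 1*256153) + 546236) = 1/((-451072 - 1*256153) + 546236) = 1/((-451072 - 256153) + 546236) = 1/(-707225 + 546236) = 1/(-160989) = -1/160989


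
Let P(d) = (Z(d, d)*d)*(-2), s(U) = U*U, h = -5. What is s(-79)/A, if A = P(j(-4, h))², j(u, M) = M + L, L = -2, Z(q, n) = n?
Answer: 6241/9604 ≈ 0.64983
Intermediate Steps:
s(U) = U²
j(u, M) = -2 + M (j(u, M) = M - 2 = -2 + M)
P(d) = -2*d² (P(d) = (d*d)*(-2) = d²*(-2) = -2*d²)
A = 9604 (A = (-2*(-2 - 5)²)² = (-2*(-7)²)² = (-2*49)² = (-98)² = 9604)
s(-79)/A = (-79)²/9604 = 6241*(1/9604) = 6241/9604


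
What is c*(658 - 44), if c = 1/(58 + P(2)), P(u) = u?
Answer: 307/30 ≈ 10.233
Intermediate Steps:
c = 1/60 (c = 1/(58 + 2) = 1/60 ≈ 0.016667)
c*(658 - 44) = (658 - 44)/60 = (1/60)*614 = 307/30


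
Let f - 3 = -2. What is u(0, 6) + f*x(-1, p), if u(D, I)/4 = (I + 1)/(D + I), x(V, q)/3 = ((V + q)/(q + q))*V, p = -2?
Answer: 29/12 ≈ 2.4167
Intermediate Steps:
x(V, q) = 3*V*(V + q)/(2*q) (x(V, q) = 3*(((V + q)/(q + q))*V) = 3*(((V + q)/((2*q)))*V) = 3*(((V + q)*(1/(2*q)))*V) = 3*(((V + q)/(2*q))*V) = 3*(V*(V + q)/(2*q)) = 3*V*(V + q)/(2*q))
f = 1 (f = 3 - 2 = 1)
u(D, I) = 4*(1 + I)/(D + I) (u(D, I) = 4*((I + 1)/(D + I)) = 4*((1 + I)/(D + I)) = 4*(1 + I)/(D + I))
u(0, 6) + f*x(-1, p) = 4*(1 + 6)/(0 + 6) + 1*((3/2)*(-1)*(-1 - 2)/(-2)) = 4*7/6 + 1*((3/2)*(-1)*(-1/2)*(-3)) = 4*(1/6)*7 + 1*(-9/4) = 14/3 - 9/4 = 29/12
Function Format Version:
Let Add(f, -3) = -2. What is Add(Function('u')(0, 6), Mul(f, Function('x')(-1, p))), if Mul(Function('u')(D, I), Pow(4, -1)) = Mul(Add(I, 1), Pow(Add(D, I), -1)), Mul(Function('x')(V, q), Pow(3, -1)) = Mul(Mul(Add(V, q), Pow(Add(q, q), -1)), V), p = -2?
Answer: Rational(29, 12) ≈ 2.4167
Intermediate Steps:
Function('x')(V, q) = Mul(Rational(3, 2), V, Pow(q, -1), Add(V, q)) (Function('x')(V, q) = Mul(3, Mul(Mul(Add(V, q), Pow(Add(q, q), -1)), V)) = Mul(3, Mul(Mul(Add(V, q), Pow(Mul(2, q), -1)), V)) = Mul(3, Mul(Mul(Add(V, q), Mul(Rational(1, 2), Pow(q, -1))), V)) = Mul(3, Mul(Mul(Rational(1, 2), Pow(q, -1), Add(V, q)), V)) = Mul(3, Mul(Rational(1, 2), V, Pow(q, -1), Add(V, q))) = Mul(Rational(3, 2), V, Pow(q, -1), Add(V, q)))
f = 1 (f = Add(3, -2) = 1)
Function('u')(D, I) = Mul(4, Pow(Add(D, I), -1), Add(1, I)) (Function('u')(D, I) = Mul(4, Mul(Add(I, 1), Pow(Add(D, I), -1))) = Mul(4, Mul(Add(1, I), Pow(Add(D, I), -1))) = Mul(4, Mul(Pow(Add(D, I), -1), Add(1, I))) = Mul(4, Pow(Add(D, I), -1), Add(1, I)))
Add(Function('u')(0, 6), Mul(f, Function('x')(-1, p))) = Add(Mul(4, Pow(Add(0, 6), -1), Add(1, 6)), Mul(1, Mul(Rational(3, 2), -1, Pow(-2, -1), Add(-1, -2)))) = Add(Mul(4, Pow(6, -1), 7), Mul(1, Mul(Rational(3, 2), -1, Rational(-1, 2), -3))) = Add(Mul(4, Rational(1, 6), 7), Mul(1, Rational(-9, 4))) = Add(Rational(14, 3), Rational(-9, 4)) = Rational(29, 12)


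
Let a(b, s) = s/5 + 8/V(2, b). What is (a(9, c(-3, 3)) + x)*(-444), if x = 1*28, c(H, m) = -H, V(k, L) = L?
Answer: -196396/15 ≈ -13093.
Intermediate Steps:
x = 28
a(b, s) = 8/b + s/5 (a(b, s) = s/5 + 8/b = 8/b + s/5)
(a(9, c(-3, 3)) + x)*(-444) = ((8/9 + (-1*(-3))/5) + 28)*(-444) = ((8*(⅑) + (⅕)*3) + 28)*(-444) = ((8/9 + ⅗) + 28)*(-444) = (67/45 + 28)*(-444) = (1327/45)*(-444) = -196396/15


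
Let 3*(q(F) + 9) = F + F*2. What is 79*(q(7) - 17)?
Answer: -1501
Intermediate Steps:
q(F) = -9 + F (q(F) = -9 + (F + F*2)/3 = -9 + (F + 2*F)/3 = -9 + (3*F)/3 = -9 + F)
79*(q(7) - 17) = 79*((-9 + 7) - 17) = 79*(-2 - 17) = 79*(-19) = -1501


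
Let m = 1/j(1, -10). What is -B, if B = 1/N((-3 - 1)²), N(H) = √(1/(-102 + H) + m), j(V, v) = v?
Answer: I*√1290/12 ≈ 2.993*I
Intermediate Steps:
m = -⅒ (m = 1/(-10) = -⅒ ≈ -0.10000)
N(H) = √(-⅒ + 1/(-102 + H)) (N(H) = √(1/(-102 + H) - ⅒) = √(-⅒ + 1/(-102 + H)))
B = -I*√1290/12 (B = 1/(√10*√((112 - (-3 - 1)²)/(-102 + (-3 - 1)²))/10) = 1/(√10*√((112 - 1*(-4)²)/(-102 + (-4)²))/10) = 1/(√10*√((112 - 1*16)/(-102 + 16))/10) = 1/(√10*√((112 - 16)/(-86))/10) = 1/(√10*√(-1/86*96)/10) = 1/(√10*√(-48/43)/10) = 1/(√10*(4*I*√129/43)/10) = 1/(2*I*√1290/215) = -I*√1290/12 ≈ -2.993*I)
-B = -(-1)*I*√1290/12 = I*√1290/12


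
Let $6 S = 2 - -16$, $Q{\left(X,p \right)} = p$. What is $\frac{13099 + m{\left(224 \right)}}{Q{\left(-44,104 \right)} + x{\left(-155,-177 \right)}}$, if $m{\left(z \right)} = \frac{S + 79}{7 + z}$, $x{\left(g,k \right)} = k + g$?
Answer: $- \frac{3025951}{52668} \approx -57.453$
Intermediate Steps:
$x{\left(g,k \right)} = g + k$
$S = 3$ ($S = \frac{2 - -16}{6} = \frac{2 + 16}{6} = \frac{1}{6} \cdot 18 = 3$)
$m{\left(z \right)} = \frac{82}{7 + z}$ ($m{\left(z \right)} = \frac{3 + 79}{7 + z} = \frac{82}{7 + z}$)
$\frac{13099 + m{\left(224 \right)}}{Q{\left(-44,104 \right)} + x{\left(-155,-177 \right)}} = \frac{13099 + \frac{82}{7 + 224}}{104 - 332} = \frac{13099 + \frac{82}{231}}{104 - 332} = \frac{13099 + 82 \cdot \frac{1}{231}}{-228} = \left(13099 + \frac{82}{231}\right) \left(- \frac{1}{228}\right) = \frac{3025951}{231} \left(- \frac{1}{228}\right) = - \frac{3025951}{52668}$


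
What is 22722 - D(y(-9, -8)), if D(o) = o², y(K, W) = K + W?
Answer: 22433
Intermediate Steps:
22722 - D(y(-9, -8)) = 22722 - (-9 - 8)² = 22722 - 1*(-17)² = 22722 - 1*289 = 22722 - 289 = 22433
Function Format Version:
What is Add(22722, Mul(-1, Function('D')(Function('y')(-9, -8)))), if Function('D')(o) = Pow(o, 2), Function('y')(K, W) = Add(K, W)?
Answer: 22433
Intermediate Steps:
Add(22722, Mul(-1, Function('D')(Function('y')(-9, -8)))) = Add(22722, Mul(-1, Pow(Add(-9, -8), 2))) = Add(22722, Mul(-1, Pow(-17, 2))) = Add(22722, Mul(-1, 289)) = Add(22722, -289) = 22433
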